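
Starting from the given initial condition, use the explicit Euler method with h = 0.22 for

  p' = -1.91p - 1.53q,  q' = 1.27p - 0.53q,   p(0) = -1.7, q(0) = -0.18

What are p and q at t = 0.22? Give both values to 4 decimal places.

Euler on (p,q): p_{n+1} = p_n + h·p', q_{n+1} = q_n + h·q'.
0.000000: (-1.700000, -0.180000); f=(3.522400, -2.063600) → (-0.925072, -0.633992)
(p(0.22), q(0.22)) ≈ (-0.9251, -0.6340)

-0.9251, -0.6340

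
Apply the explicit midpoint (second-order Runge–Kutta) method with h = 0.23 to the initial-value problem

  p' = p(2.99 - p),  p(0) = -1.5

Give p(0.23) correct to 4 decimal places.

-4.2541

Midpoint: k1 = f(t_n, p_n); k2 = f(t_n + h/2, p_n + (h/2)·k1); p_{n+1} = p_n + h·k2.
t=0.000000, p=-1.500000:
  k1 = f(0.000000, -1.500000) = -6.735000
  k2 = f(0.115000, -2.274525) = -11.974294
  p ← -1.500000 + 0.23·(-11.974294) = -4.254088
p(0.23) ≈ -4.2541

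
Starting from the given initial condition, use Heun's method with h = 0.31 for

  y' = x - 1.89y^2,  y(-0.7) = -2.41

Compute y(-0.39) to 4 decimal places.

Heun: k1 = f(x_n, y_n); k2 = f(x_n + h, y_n + h·k1); y_{n+1} = y_n + (h/2)·(k1 + k2).
x=-0.700000, y=-2.410000:
  k1 = f(-0.700000, -2.410000) = -11.677309
  k2 = f(-0.390000, -6.029966) = -69.111321
  y ← -2.410000 + (0.31/2)·(-11.677309 + (-69.111321)) = -14.932238
y(-0.39) ≈ -14.9322

-14.9322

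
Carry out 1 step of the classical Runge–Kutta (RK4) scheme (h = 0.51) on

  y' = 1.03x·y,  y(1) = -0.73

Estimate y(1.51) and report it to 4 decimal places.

-1.4103

RK4: k1 = f(x_n, y_n); k2 = f(x_n + h/2, y_n + (h/2)·k1); k3 = f(x_n + h/2, y_n + (h/2)·k2); k4 = f(x_n + h, y_n + h·k3); y_{n+1} = y_n + (h/6)·(k1 + 2k2 + 2k3 + k4).
x=1.000000, y=-0.730000:
  k1 = f(1.000000, -0.730000) = -0.751900
  k2 = f(1.255000, -0.921735) = -1.191480
  k3 = f(1.255000, -1.033827) = -1.336377
  k4 = f(1.510000, -1.411552) = -2.195387
  y ← -0.730000 + (0.51/6)·(k1 + 2k2 + 2k3 + k4) = -1.410255
y(1.51) ≈ -1.4103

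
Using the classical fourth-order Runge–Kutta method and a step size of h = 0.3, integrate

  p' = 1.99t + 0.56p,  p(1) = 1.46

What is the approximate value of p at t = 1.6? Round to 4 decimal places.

3.8640

RK4: k1 = f(t_n, p_n); k2 = f(t_n + h/2, p_n + (h/2)·k1); k3 = f(t_n + h/2, p_n + (h/2)·k2); k4 = f(t_n + h, p_n + h·k3); p_{n+1} = p_n + (h/6)·(k1 + 2k2 + 2k3 + k4).
t=1.000000, p=1.460000:
  k1 = f(1.000000, 1.460000) = 2.807600
  k2 = f(1.150000, 1.881140) = 3.341938
  k3 = f(1.150000, 1.961291) = 3.386823
  k4 = f(1.300000, 2.476047) = 3.973586
  p ← 1.460000 + (0.3/6)·(k1 + 2k2 + 2k3 + k4) = 2.471935
t=1.300000, p=2.471935:
  k1 = f(1.300000, 2.471935) = 3.971284
  k2 = f(1.450000, 3.067628) = 4.603372
  k3 = f(1.450000, 3.162441) = 4.656467
  k4 = f(1.600000, 3.868876) = 5.350570
  p ← 2.471935 + (0.3/6)·(k1 + 2k2 + 2k3 + k4) = 3.864012
p(1.6) ≈ 3.8640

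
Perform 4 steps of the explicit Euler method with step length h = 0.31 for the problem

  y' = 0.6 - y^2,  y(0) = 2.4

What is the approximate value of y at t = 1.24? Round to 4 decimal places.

Euler: y_{n+1} = y_n + h·f(t_n, y_n).
t=0.000000, y=2.400000: f=-5.160000 → y ← 2.400000 + 0.31·(-5.160000) = 0.800400
t=0.310000, y=0.800400: f=-0.040640 → y ← 0.800400 + 0.31·(-0.040640) = 0.787802
t=0.620000, y=0.787802: f=-0.020631 → y ← 0.787802 + 0.31·(-0.020631) = 0.781406
t=0.930000, y=0.781406: f=-0.010595 → y ← 0.781406 + 0.31·(-0.010595) = 0.778121
y(1.24) ≈ 0.7781

0.7781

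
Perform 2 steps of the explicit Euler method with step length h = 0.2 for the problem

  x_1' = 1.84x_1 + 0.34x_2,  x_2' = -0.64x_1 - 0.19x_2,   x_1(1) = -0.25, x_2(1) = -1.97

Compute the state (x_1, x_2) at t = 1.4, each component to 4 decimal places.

Euler on (x_1,x_2): x_1_{n+1} = x_1_n + h·x_1', x_2_{n+1} = x_2_n + h·x_2'.
1.000000: (-0.250000, -1.970000); f=(-1.129800, 0.534300) → (-0.475960, -1.863140)
1.200000: (-0.475960, -1.863140); f=(-1.509234, 0.658611) → (-0.777807, -1.731418)
(x_1(1.4), x_2(1.4)) ≈ (-0.7778, -1.7314)

-0.7778, -1.7314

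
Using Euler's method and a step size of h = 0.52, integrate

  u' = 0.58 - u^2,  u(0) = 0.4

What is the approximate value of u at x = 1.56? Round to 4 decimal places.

0.7523

Euler: u_{n+1} = u_n + h·f(x_n, u_n).
x=0.000000, u=0.400000: f=0.420000 → u ← 0.400000 + 0.52·0.420000 = 0.618400
x=0.520000, u=0.618400: f=0.197581 → u ← 0.618400 + 0.52·0.197581 = 0.721142
x=1.040000, u=0.721142: f=0.059954 → u ← 0.721142 + 0.52·0.059954 = 0.752318
u(1.56) ≈ 0.7523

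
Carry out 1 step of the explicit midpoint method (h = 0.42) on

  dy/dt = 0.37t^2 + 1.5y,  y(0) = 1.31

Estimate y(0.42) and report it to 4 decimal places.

Midpoint: k1 = f(t_n, y_n); k2 = f(t_n + h/2, y_n + (h/2)·k1); y_{n+1} = y_n + h·k2.
t=0.000000, y=1.310000:
  k1 = f(0.000000, 1.310000) = 1.965000
  k2 = f(0.210000, 1.722650) = 2.600292
  y ← 1.310000 + 0.42·2.600292 = 2.402123
y(0.42) ≈ 2.4021

2.4021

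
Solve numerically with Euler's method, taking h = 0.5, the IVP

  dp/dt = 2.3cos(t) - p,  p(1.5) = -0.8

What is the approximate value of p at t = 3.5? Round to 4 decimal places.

-1.7586

Euler: p_{n+1} = p_n + h·f(t_n, p_n).
t=1.500000, p=-0.800000: f=0.962696 → p ← -0.800000 + 0.5·0.962696 = -0.318652
t=2.000000, p=-0.318652: f=-0.638486 → p ← -0.318652 + 0.5·(-0.638486) = -0.637895
t=2.500000, p=-0.637895: f=-1.204735 → p ← -0.637895 + 0.5·(-1.204735) = -1.240263
t=3.000000, p=-1.240263: f=-1.036720 → p ← -1.240263 + 0.5·(-1.036720) = -1.758623
p(3.5) ≈ -1.7586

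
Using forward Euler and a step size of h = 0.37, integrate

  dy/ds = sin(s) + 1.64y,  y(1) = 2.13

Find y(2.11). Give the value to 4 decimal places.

10.5873

Euler: y_{n+1} = y_n + h·f(s_n, y_n).
s=1.000000, y=2.130000: f=4.334671 → y ← 2.130000 + 0.37·4.334671 = 3.733828
s=1.370000, y=3.733828: f=7.103386 → y ← 3.733828 + 0.37·7.103386 = 6.362081
s=1.740000, y=6.362081: f=11.419532 → y ← 6.362081 + 0.37·11.419532 = 10.587308
y(2.11) ≈ 10.5873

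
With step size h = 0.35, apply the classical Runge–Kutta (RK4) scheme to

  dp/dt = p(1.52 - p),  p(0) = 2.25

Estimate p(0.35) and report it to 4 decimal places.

1.8788

RK4: k1 = f(t_n, p_n); k2 = f(t_n + h/2, p_n + (h/2)·k1); k3 = f(t_n + h/2, p_n + (h/2)·k2); k4 = f(t_n + h, p_n + h·k3); p_{n+1} = p_n + (h/6)·(k1 + 2k2 + 2k3 + k4).
t=0.000000, p=2.250000:
  k1 = f(0.000000, 2.250000) = -1.642500
  k2 = f(0.175000, 1.962562) = -0.868557
  k3 = f(0.175000, 2.098003) = -1.212651
  k4 = f(0.350000, 1.825572) = -0.557844
  p ← 2.250000 + (0.35/6)·(k1 + 2k2 + 2k3 + k4) = 1.878839
p(0.35) ≈ 1.8788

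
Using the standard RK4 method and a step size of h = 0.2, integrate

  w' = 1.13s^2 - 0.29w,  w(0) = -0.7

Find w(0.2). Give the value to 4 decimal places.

RK4: k1 = f(s_n, w_n); k2 = f(s_n + h/2, w_n + (h/2)·k1); k3 = f(s_n + h/2, w_n + (h/2)·k2); k4 = f(s_n + h, w_n + h·k3); w_{n+1} = w_n + (h/6)·(k1 + 2k2 + 2k3 + k4).
s=0.000000, w=-0.700000:
  k1 = f(0.000000, -0.700000) = 0.203000
  k2 = f(0.100000, -0.679700) = 0.208413
  k3 = f(0.100000, -0.679159) = 0.208256
  k4 = f(0.200000, -0.658349) = 0.236121
  w ← -0.700000 + (0.2/6)·(k1 + 2k2 + 2k3 + k4) = -0.657585
w(0.2) ≈ -0.6576

-0.6576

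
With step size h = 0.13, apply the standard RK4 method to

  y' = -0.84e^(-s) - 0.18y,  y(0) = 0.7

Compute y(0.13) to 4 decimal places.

0.5826

RK4: k1 = f(s_n, y_n); k2 = f(s_n + h/2, y_n + (h/2)·k1); k3 = f(s_n + h/2, y_n + (h/2)·k2); k4 = f(s_n + h, y_n + h·k3); y_{n+1} = y_n + (h/6)·(k1 + 2k2 + 2k3 + k4).
s=0.000000, y=0.700000:
  k1 = f(0.000000, 0.700000) = -0.966000
  k2 = f(0.065000, 0.637210) = -0.901834
  k3 = f(0.065000, 0.641381) = -0.902585
  k4 = f(0.130000, 0.582664) = -0.842480
  y ← 0.700000 + (0.13/6)·(k1 + 2k2 + 2k3 + k4) = 0.582625
y(0.13) ≈ 0.5826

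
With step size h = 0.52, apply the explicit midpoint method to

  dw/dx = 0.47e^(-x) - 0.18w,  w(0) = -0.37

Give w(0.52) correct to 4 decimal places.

-0.1600

Midpoint: k1 = f(x_n, w_n); k2 = f(x_n + h/2, w_n + (h/2)·k1); w_{n+1} = w_n + h·k2.
x=0.000000, w=-0.370000:
  k1 = f(0.000000, -0.370000) = 0.536600
  k2 = f(0.260000, -0.230484) = 0.403881
  w ← -0.370000 + 0.52·0.403881 = -0.159982
w(0.52) ≈ -0.1600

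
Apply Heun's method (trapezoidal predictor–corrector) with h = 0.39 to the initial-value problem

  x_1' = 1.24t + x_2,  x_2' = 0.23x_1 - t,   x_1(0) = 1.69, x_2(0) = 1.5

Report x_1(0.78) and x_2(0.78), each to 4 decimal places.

3.3188, 1.6253

Heun on (x_1,x_2): k1 = f(t_n, state_n); k2 = f(t_n + h, state_n + h·k1); state_{n+1} = state_n + (h/2)·(k1 + k2).
0.000000: (1.690000, 1.500000)
  k1 = (1.500000, 0.388700)
  predictor → (2.275000, 1.651593)
  k2 = (2.135193, 0.133250)
  → (2.398863, 1.601780)
0.390000: (2.398863, 1.601780)
  k1 = (2.085380, 0.161738)
  predictor → (3.212161, 1.664858)
  k2 = (2.632058, -0.041203)
  → (3.318763, 1.625285)
(x_1(0.78), x_2(0.78)) ≈ (3.3188, 1.6253)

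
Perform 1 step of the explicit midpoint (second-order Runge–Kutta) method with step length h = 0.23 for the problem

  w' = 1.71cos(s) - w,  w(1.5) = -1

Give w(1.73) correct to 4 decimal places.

Midpoint: k1 = f(s_n, w_n); k2 = f(s_n + h/2, w_n + (h/2)·k1); w_{n+1} = w_n + h·k2.
s=1.500000, w=-1.000000:
  k1 = f(1.500000, -1.000000) = 1.120961
  k2 = f(1.615000, -0.871090) = 0.795526
  w ← -1.000000 + 0.23·0.795526 = -0.817029
w(1.73) ≈ -0.8170

-0.8170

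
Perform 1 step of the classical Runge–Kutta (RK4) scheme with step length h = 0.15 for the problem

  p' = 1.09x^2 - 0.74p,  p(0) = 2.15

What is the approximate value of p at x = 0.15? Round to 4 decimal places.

RK4: k1 = f(x_n, p_n); k2 = f(x_n + h/2, p_n + (h/2)·k1); k3 = f(x_n + h/2, p_n + (h/2)·k2); k4 = f(x_n + h, p_n + h·k3); p_{n+1} = p_n + (h/6)·(k1 + 2k2 + 2k3 + k4).
x=0.000000, p=2.150000:
  k1 = f(0.000000, 2.150000) = -1.591000
  k2 = f(0.075000, 2.030675) = -1.496568
  k3 = f(0.075000, 2.037757) = -1.501809
  k4 = f(0.150000, 1.924729) = -1.399774
  p ← 2.150000 + (0.15/6)·(k1 + 2k2 + 2k3 + k4) = 1.925312
p(0.15) ≈ 1.9253

1.9253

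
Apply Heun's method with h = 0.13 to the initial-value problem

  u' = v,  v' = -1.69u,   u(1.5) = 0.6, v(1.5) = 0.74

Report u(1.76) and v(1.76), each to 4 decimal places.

0.7555, 0.4380

Heun on (u,v): k1 = f(t_n, state_n); k2 = f(t_n + h, state_n + h·k1); state_{n+1} = state_n + (h/2)·(k1 + k2).
1.500000: (0.600000, 0.740000)
  k1 = (0.740000, -1.014000)
  predictor → (0.696200, 0.608180)
  k2 = (0.608180, -1.176578)
  → (0.687632, 0.597612)
1.630000: (0.687632, 0.597612)
  k1 = (0.597612, -1.162098)
  predictor → (0.765321, 0.446540)
  k2 = (0.446540, -1.293393)
  → (0.755502, 0.438006)
(u(1.76), v(1.76)) ≈ (0.7555, 0.4380)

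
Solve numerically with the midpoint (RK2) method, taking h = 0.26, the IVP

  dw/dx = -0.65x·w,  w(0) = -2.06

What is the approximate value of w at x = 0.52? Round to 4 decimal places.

Midpoint: k1 = f(x_n, w_n); k2 = f(x_n + h/2, w_n + (h/2)·k1); w_{n+1} = w_n + h·k2.
x=0.000000, w=-2.060000:
  k1 = f(0.000000, -2.060000) = 0.000000
  k2 = f(0.130000, -2.060000) = 0.174070
  w ← -2.060000 + 0.26·0.174070 = -2.014742
x=0.260000, w=-2.014742:
  k1 = f(0.260000, -2.014742) = 0.340491
  k2 = f(0.390000, -1.970478) = 0.499516
  w ← -2.014742 + 0.26·0.499516 = -1.884868
w(0.52) ≈ -1.8849

-1.8849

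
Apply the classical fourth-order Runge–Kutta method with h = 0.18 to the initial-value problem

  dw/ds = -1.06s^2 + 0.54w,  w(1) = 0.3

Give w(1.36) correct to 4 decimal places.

-0.2209

RK4: k1 = f(s_n, w_n); k2 = f(s_n + h/2, w_n + (h/2)·k1); k3 = f(s_n + h/2, w_n + (h/2)·k2); k4 = f(s_n + h, w_n + h·k3); w_{n+1} = w_n + (h/6)·(k1 + 2k2 + 2k3 + k4).
s=1.000000, w=0.300000:
  k1 = f(1.000000, 0.300000) = -0.898000
  k2 = f(1.090000, 0.219180) = -1.141029
  k3 = f(1.090000, 0.197307) = -1.152840
  k4 = f(1.180000, 0.092489) = -1.426000
  w ← 0.300000 + (0.18/6)·(k1 + 2k2 + 2k3 + k4) = 0.092648
s=1.180000, w=0.092648:
  k1 = f(1.180000, 0.092648) = -1.425914
  k2 = f(1.270000, -0.035684) = -1.728944
  k3 = f(1.270000, -0.062957) = -1.743671
  k4 = f(1.360000, -0.221213) = -2.080031
  w ← 0.092648 + (0.18/6)·(k1 + 2k2 + 2k3 + k4) = -0.220887
w(1.36) ≈ -0.2209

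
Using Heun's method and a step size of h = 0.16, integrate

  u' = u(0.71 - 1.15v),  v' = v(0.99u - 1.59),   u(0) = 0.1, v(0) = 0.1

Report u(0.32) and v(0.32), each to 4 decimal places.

0.1219, 0.0626

Heun on (u,v): k1 = f(x_n, state_n); k2 = f(x_n + h, state_n + h·k1); state_{n+1} = state_n + (h/2)·(k1 + k2).
0.000000: (0.100000, 0.100000)
  k1 = (0.059500, -0.149100)
  predictor → (0.109520, 0.076144)
  k2 = (0.068169, -0.112813)
  → (0.110214, 0.079047)
0.160000: (0.110214, 0.079047)
  k1 = (0.068233, -0.117060)
  predictor → (0.121131, 0.060317)
  k2 = (0.077601, -0.088671)
  → (0.121880, 0.062588)
(u(0.32), v(0.32)) ≈ (0.1219, 0.0626)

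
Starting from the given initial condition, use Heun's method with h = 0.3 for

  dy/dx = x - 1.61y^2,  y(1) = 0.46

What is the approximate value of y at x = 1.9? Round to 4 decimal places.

Heun: k1 = f(x_n, y_n); k2 = f(x_n + h, y_n + h·k1); y_{n+1} = y_n + (h/2)·(k1 + k2).
x=1.000000, y=0.460000:
  k1 = f(1.000000, 0.460000) = 0.659324
  k2 = f(1.300000, 0.657797) = 0.603358
  y ← 0.460000 + (0.3/2)·(0.659324 + 0.603358) = 0.649402
x=1.300000, y=0.649402:
  k1 = f(1.300000, 0.649402) = 0.621026
  k2 = f(1.600000, 0.835710) = 0.475558
  y ← 0.649402 + (0.3/2)·(0.621026 + 0.475558) = 0.813890
x=1.600000, y=0.813890:
  k1 = f(1.600000, 0.813890) = 0.533509
  k2 = f(1.900000, 0.973943) = 0.372812
  y ← 0.813890 + (0.3/2)·(0.533509 + 0.372812) = 0.949838
y(1.9) ≈ 0.9498

0.9498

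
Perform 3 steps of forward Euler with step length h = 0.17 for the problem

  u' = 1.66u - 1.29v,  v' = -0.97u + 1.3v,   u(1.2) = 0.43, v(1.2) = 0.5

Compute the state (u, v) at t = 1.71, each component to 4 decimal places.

Euler on (u,v): u_{n+1} = u_n + h·u', v_{n+1} = v_n + h·v'.
1.200000: (0.430000, 0.500000); f=(0.068800, 0.232900) → (0.441696, 0.539593)
1.370000: (0.441696, 0.539593); f=(0.037140, 0.273026) → (0.448010, 0.586007)
1.540000: (0.448010, 0.586007); f=(-0.012253, 0.327240) → (0.445927, 0.641638)
(u(1.71), v(1.71)) ≈ (0.4459, 0.6416)

0.4459, 0.6416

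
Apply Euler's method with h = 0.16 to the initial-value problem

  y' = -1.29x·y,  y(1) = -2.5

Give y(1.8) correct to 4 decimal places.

Euler: y_{n+1} = y_n + h·f(x_n, y_n).
x=1.000000, y=-2.500000: f=3.225000 → y ← -2.500000 + 0.16·3.225000 = -1.984000
x=1.160000, y=-1.984000: f=2.968858 → y ← -1.984000 + 0.16·2.968858 = -1.508983
x=1.320000, y=-1.508983: f=2.569496 → y ← -1.508983 + 0.16·2.569496 = -1.097863
x=1.480000, y=-1.097863: f=2.096041 → y ← -1.097863 + 0.16·2.096041 = -0.762497
x=1.640000, y=-0.762497: f=1.613138 → y ← -0.762497 + 0.16·1.613138 = -0.504395
y(1.8) ≈ -0.5044

-0.5044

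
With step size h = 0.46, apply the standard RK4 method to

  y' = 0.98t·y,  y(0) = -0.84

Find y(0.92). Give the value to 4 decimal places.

-1.2717

RK4: k1 = f(t_n, y_n); k2 = f(t_n + h/2, y_n + (h/2)·k1); k3 = f(t_n + h/2, y_n + (h/2)·k2); k4 = f(t_n + h, y_n + h·k3); y_{n+1} = y_n + (h/6)·(k1 + 2k2 + 2k3 + k4).
t=0.000000, y=-0.840000:
  k1 = f(0.000000, -0.840000) = 0.000000
  k2 = f(0.230000, -0.840000) = -0.189336
  k3 = f(0.230000, -0.883547) = -0.199152
  k4 = f(0.460000, -0.931610) = -0.419970
  y ← -0.840000 + (0.46/6)·(k1 + 2k2 + 2k3 + k4) = -0.931766
t=0.460000, y=-0.931766:
  k1 = f(0.460000, -0.931766) = -0.420040
  k2 = f(0.690000, -1.028375) = -0.695387
  k3 = f(0.690000, -1.091705) = -0.738211
  k4 = f(0.920000, -1.271343) = -1.146243
  y ← -0.931766 + (0.46/6)·(k1 + 2k2 + 2k3 + k4) = -1.271666
y(0.92) ≈ -1.2717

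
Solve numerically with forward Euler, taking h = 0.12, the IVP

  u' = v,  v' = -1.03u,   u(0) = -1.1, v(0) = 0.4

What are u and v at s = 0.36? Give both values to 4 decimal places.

-0.9078, 0.7881

Euler on (u,v): u_{n+1} = u_n + h·u', v_{n+1} = v_n + h·v'.
0.000000: (-1.100000, 0.400000); f=(0.400000, 1.133000) → (-1.052000, 0.535960)
0.120000: (-1.052000, 0.535960); f=(0.535960, 1.083560) → (-0.987685, 0.665987)
0.240000: (-0.987685, 0.665987); f=(0.665987, 1.017315) → (-0.907766, 0.788065)
(u(0.36), v(0.36)) ≈ (-0.9078, 0.7881)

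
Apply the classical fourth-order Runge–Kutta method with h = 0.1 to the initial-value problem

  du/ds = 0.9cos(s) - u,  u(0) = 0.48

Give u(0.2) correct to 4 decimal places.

0.5550

RK4: k1 = f(s_n, u_n); k2 = f(s_n + h/2, u_n + (h/2)·k1); k3 = f(s_n + h/2, u_n + (h/2)·k2); k4 = f(s_n + h, u_n + h·k3); u_{n+1} = u_n + (h/6)·(k1 + 2k2 + 2k3 + k4).
s=0.000000, u=0.480000:
  k1 = f(0.000000, 0.480000) = 0.420000
  k2 = f(0.050000, 0.501000) = 0.397875
  k3 = f(0.050000, 0.499894) = 0.398981
  k4 = f(0.100000, 0.519898) = 0.375606
  u ← 0.480000 + (0.1/6)·(k1 + 2k2 + 2k3 + k4) = 0.519822
s=0.100000, u=0.519822:
  k1 = f(0.100000, 0.519822) = 0.375682
  k2 = f(0.150000, 0.538606) = 0.351288
  k3 = f(0.150000, 0.537386) = 0.352508
  k4 = f(0.200000, 0.555073) = 0.326987
  u ← 0.519822 + (0.1/6)·(k1 + 2k2 + 2k3 + k4) = 0.554993
u(0.2) ≈ 0.5550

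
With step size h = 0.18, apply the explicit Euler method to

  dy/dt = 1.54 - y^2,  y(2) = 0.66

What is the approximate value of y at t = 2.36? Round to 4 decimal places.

1.0032

Euler: y_{n+1} = y_n + h·f(t_n, y_n).
t=2.000000, y=0.660000: f=1.104400 → y ← 0.660000 + 0.18·1.104400 = 0.858792
t=2.180000, y=0.858792: f=0.802476 → y ← 0.858792 + 0.18·0.802476 = 1.003238
y(2.36) ≈ 1.0032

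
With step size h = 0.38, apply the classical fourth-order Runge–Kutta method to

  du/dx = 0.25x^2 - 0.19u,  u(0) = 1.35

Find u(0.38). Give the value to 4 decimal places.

RK4: k1 = f(x_n, u_n); k2 = f(x_n + h/2, u_n + (h/2)·k1); k3 = f(x_n + h/2, u_n + (h/2)·k2); k4 = f(x_n + h, u_n + h·k3); u_{n+1} = u_n + (h/6)·(k1 + 2k2 + 2k3 + k4).
x=0.000000, u=1.350000:
  k1 = f(0.000000, 1.350000) = -0.256500
  k2 = f(0.190000, 1.301265) = -0.238215
  k3 = f(0.190000, 1.304739) = -0.238875
  k4 = f(0.380000, 1.259227) = -0.203153
  u ← 1.350000 + (0.38/6)·(k1 + 2k2 + 2k3 + k4) = 1.260457
u(0.38) ≈ 1.2605

1.2605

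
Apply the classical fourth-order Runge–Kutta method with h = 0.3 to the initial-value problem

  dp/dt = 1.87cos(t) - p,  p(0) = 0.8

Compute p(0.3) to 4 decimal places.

RK4: k1 = f(t_n, p_n); k2 = f(t_n + h/2, p_n + (h/2)·k1); k3 = f(t_n + h/2, p_n + (h/2)·k2); k4 = f(t_n + h, p_n + h·k3); p_{n+1} = p_n + (h/6)·(k1 + 2k2 + 2k3 + k4).
t=0.000000, p=0.800000:
  k1 = f(0.000000, 0.800000) = 1.070000
  k2 = f(0.150000, 0.960500) = 0.888502
  k3 = f(0.150000, 0.933275) = 0.915727
  k4 = f(0.300000, 1.074718) = 0.711761
  p ← 0.800000 + (0.3/6)·(k1 + 2k2 + 2k3 + k4) = 1.069511
p(0.3) ≈ 1.0695

1.0695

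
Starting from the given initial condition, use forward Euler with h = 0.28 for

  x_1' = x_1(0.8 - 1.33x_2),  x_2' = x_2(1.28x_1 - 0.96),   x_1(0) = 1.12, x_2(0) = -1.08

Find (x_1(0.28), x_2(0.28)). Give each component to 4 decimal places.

1.8213, -1.2232

Euler on (x_1,x_2): x_1_{n+1} = x_1_n + h·x_1', x_2_{n+1} = x_2_n + h·x_2'.
0.000000: (1.120000, -1.080000); f=(2.504768, -0.511488) → (1.821335, -1.223217)
(x_1(0.28), x_2(0.28)) ≈ (1.8213, -1.2232)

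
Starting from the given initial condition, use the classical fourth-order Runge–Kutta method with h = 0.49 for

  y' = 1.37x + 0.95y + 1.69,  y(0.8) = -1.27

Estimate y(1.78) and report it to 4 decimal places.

2.2035

RK4: k1 = f(x_n, y_n); k2 = f(x_n + h/2, y_n + (h/2)·k1); k3 = f(x_n + h/2, y_n + (h/2)·k2); k4 = f(x_n + h, y_n + h·k3); y_{n+1} = y_n + (h/6)·(k1 + 2k2 + 2k3 + k4).
x=0.800000, y=-1.270000:
  k1 = f(0.800000, -1.270000) = 1.579500
  k2 = f(1.045000, -0.883023) = 2.282779
  k3 = f(1.045000, -0.710719) = 2.446467
  k4 = f(1.290000, -0.071231) = 3.389630
  y ← -1.270000 + (0.49/6)·(k1 + 2k2 + 2k3 + k4) = -0.091744
x=1.290000, y=-0.091744:
  k1 = f(1.290000, -0.091744) = 3.370143
  k2 = f(1.535000, 0.733941) = 4.490194
  k3 = f(1.535000, 1.008353) = 4.750886
  k4 = f(1.780000, 2.236190) = 6.252980
  y ← -0.091744 + (0.49/6)·(k1 + 2k2 + 2k3 + k4) = 2.203520
y(1.78) ≈ 2.2035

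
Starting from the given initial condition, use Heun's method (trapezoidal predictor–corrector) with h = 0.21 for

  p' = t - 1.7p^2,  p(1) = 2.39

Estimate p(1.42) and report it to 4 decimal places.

1.2356

Heun: k1 = f(t_n, p_n); k2 = f(t_n + h, p_n + h·k1); p_{n+1} = p_n + (h/2)·(k1 + k2).
t=1.000000, p=2.390000:
  k1 = f(1.000000, 2.390000) = -8.710570
  k2 = f(1.210000, 0.560780) = 0.675393
  p ← 2.390000 + (0.21/2)·(-8.710570 + 0.675393) = 1.546306
t=1.210000, p=1.546306:
  k1 = f(1.210000, 1.546306) = -2.854808
  k2 = f(1.420000, 0.946797) = -0.103921
  p ← 1.546306 + (0.21/2)·(-2.854808 + (-0.103921)) = 1.235640
p(1.42) ≈ 1.2356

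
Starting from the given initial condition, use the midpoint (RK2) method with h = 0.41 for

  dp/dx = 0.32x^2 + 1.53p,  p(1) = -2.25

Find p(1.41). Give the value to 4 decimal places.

-3.8725

Midpoint: k1 = f(x_n, p_n); k2 = f(x_n + h/2, p_n + (h/2)·k1); p_{n+1} = p_n + h·k2.
x=1.000000, p=-2.250000:
  k1 = f(1.000000, -2.250000) = -3.122500
  k2 = f(1.205000, -2.890112) = -3.957224
  p ← -2.250000 + 0.41·(-3.957224) = -3.872462
p(1.41) ≈ -3.8725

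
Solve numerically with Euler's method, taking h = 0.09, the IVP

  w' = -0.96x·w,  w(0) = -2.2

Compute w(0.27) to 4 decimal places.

Euler: w_{n+1} = w_n + h·f(x_n, w_n).
x=0.000000, w=-2.200000: f=0.000000 → w ← -2.200000 + 0.09·0.000000 = -2.200000
x=0.090000, w=-2.200000: f=0.190080 → w ← -2.200000 + 0.09·0.190080 = -2.182893
x=0.180000, w=-2.182893: f=0.377204 → w ← -2.182893 + 0.09·0.377204 = -2.148944
w(0.27) ≈ -2.1489

-2.1489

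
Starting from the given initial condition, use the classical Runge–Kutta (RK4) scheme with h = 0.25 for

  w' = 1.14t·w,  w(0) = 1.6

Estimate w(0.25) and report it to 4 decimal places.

RK4: k1 = f(t_n, w_n); k2 = f(t_n + h/2, w_n + (h/2)·k1); k3 = f(t_n + h/2, w_n + (h/2)·k2); k4 = f(t_n + h, w_n + h·k3); w_{n+1} = w_n + (h/6)·(k1 + 2k2 + 2k3 + k4).
t=0.000000, w=1.600000:
  k1 = f(0.000000, 1.600000) = 0.000000
  k2 = f(0.125000, 1.600000) = 0.228000
  k3 = f(0.125000, 1.628500) = 0.232061
  k4 = f(0.250000, 1.658015) = 0.472534
  w ← 1.600000 + (0.25/6)·(k1 + 2k2 + 2k3 + k4) = 1.658027
w(0.25) ≈ 1.6580

1.6580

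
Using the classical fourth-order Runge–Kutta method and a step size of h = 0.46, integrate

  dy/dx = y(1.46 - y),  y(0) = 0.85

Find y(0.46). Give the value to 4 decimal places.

1.0683

RK4: k1 = f(x_n, y_n); k2 = f(x_n + h/2, y_n + (h/2)·k1); k3 = f(x_n + h/2, y_n + (h/2)·k2); k4 = f(x_n + h, y_n + h·k3); y_{n+1} = y_n + (h/6)·(k1 + 2k2 + 2k3 + k4).
x=0.000000, y=0.850000:
  k1 = f(0.000000, 0.850000) = 0.518500
  k2 = f(0.230000, 0.969255) = 0.475657
  k3 = f(0.230000, 0.959401) = 0.480275
  k4 = f(0.460000, 1.070927) = 0.416669
  y ← 0.850000 + (0.46/6)·(k1 + 2k2 + 2k3 + k4) = 1.068273
y(0.46) ≈ 1.0683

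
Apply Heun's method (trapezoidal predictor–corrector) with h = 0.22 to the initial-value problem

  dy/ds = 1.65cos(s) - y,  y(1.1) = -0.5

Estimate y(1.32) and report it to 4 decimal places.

-0.2928

Heun: k1 = f(s_n, y_n); k2 = f(s_n + h, y_n + h·k1); y_{n+1} = y_n + (h/2)·(k1 + k2).
s=1.100000, y=-0.500000:
  k1 = f(1.100000, -0.500000) = 1.248434
  k2 = f(1.320000, -0.225345) = 0.634834
  y ← -0.500000 + (0.22/2)·(1.248434 + 0.634834) = -0.292841
y(1.32) ≈ -0.2928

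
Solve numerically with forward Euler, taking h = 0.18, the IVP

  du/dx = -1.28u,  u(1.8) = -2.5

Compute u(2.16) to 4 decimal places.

-1.4807

Euler: u_{n+1} = u_n + h·f(x_n, u_n).
x=1.800000, u=-2.500000: f=3.200000 → u ← -2.500000 + 0.18·3.200000 = -1.924000
x=1.980000, u=-1.924000: f=2.462720 → u ← -1.924000 + 0.18·2.462720 = -1.480710
u(2.16) ≈ -1.4807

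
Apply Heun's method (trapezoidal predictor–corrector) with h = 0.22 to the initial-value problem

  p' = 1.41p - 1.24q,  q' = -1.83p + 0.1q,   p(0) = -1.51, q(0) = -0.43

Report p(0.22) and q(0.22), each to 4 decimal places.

-1.9972, 0.2457

Heun on (p,q): k1 = f(t_n, state_n); k2 = f(t_n + h, state_n + h·k1); state_{n+1} = state_n + (h/2)·(k1 + k2).
0.000000: (-1.510000, -0.430000)
  k1 = (-1.595900, 2.720300)
  predictor → (-1.861098, 0.168466)
  k2 = (-2.833046, 3.422656)
  → (-1.997184, 0.245725)
(p(0.22), q(0.22)) ≈ (-1.9972, 0.2457)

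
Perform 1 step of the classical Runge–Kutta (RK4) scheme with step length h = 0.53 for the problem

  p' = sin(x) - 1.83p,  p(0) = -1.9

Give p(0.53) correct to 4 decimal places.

-0.6288

RK4: k1 = f(x_n, p_n); k2 = f(x_n + h/2, p_n + (h/2)·k1); k3 = f(x_n + h/2, p_n + (h/2)·k2); k4 = f(x_n + h, p_n + h·k3); p_{n+1} = p_n + (h/6)·(k1 + 2k2 + 2k3 + k4).
x=0.000000, p=-1.900000:
  k1 = f(0.000000, -1.900000) = 3.477000
  k2 = f(0.265000, -0.978595) = 2.052738
  k3 = f(0.265000, -1.356024) = 2.743434
  k4 = f(0.530000, -0.445980) = 1.321677
  p ← -1.900000 + (0.53/6)·(k1 + 2k2 + 2k3 + k4) = -0.628793
p(0.53) ≈ -0.6288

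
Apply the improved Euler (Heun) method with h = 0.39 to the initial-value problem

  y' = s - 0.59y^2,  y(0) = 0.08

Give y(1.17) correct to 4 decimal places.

0.6866

Heun: k1 = f(s_n, y_n); k2 = f(s_n + h, y_n + h·k1); y_{n+1} = y_n + (h/2)·(k1 + k2).
s=0.000000, y=0.080000:
  k1 = f(0.000000, 0.080000) = -0.003776
  k2 = f(0.390000, 0.078527) = 0.386362
  y ← 0.080000 + (0.39/2)·(-0.003776 + 0.386362) = 0.154604
s=0.390000, y=0.154604:
  k1 = f(0.390000, 0.154604) = 0.375898
  k2 = f(0.780000, 0.301204) = 0.726473
  y ← 0.154604 + (0.39/2)·(0.375898 + 0.726473) = 0.369566
s=0.780000, y=0.369566:
  k1 = f(0.780000, 0.369566) = 0.699418
  k2 = f(1.170000, 0.642340) = 0.926566
  y ← 0.369566 + (0.39/2)·(0.699418 + 0.926566) = 0.686633
y(1.17) ≈ 0.6866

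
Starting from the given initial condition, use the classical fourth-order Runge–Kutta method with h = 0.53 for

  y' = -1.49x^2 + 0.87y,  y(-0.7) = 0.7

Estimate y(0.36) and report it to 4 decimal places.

1.3635

RK4: k1 = f(x_n, y_n); k2 = f(x_n + h/2, y_n + (h/2)·k1); k3 = f(x_n + h/2, y_n + (h/2)·k2); k4 = f(x_n + h, y_n + h·k3); y_{n+1} = y_n + (h/6)·(k1 + 2k2 + 2k3 + k4).
x=-0.700000, y=0.700000:
  k1 = f(-0.700000, 0.700000) = -0.121100
  k2 = f(-0.435000, 0.667909) = 0.299135
  k3 = f(-0.435000, 0.779271) = 0.396020
  k4 = f(-0.170000, 0.909891) = 0.748544
  y ← 0.700000 + (0.53/6)·(k1 + 2k2 + 2k3 + k4) = 0.878235
x=-0.170000, y=0.878235:
  k1 = f(-0.170000, 0.878235) = 0.721003
  k2 = f(0.095000, 1.069301) = 0.916845
  k3 = f(0.095000, 1.121199) = 0.961996
  k4 = f(0.360000, 1.388093) = 1.014537
  y ← 0.878235 + (0.53/6)·(k1 + 2k2 + 2k3 + k4) = 1.363470
y(0.36) ≈ 1.3635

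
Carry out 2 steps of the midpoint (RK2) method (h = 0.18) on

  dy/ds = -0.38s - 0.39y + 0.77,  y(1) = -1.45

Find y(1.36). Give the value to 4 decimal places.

Midpoint: k1 = f(s_n, y_n); k2 = f(s_n + h/2, y_n + (h/2)·k1); y_{n+1} = y_n + h·k2.
s=1.000000, y=-1.450000:
  k1 = f(1.000000, -1.450000) = 0.955500
  k2 = f(1.090000, -1.364005) = 0.887762
  y ← -1.450000 + 0.18·0.887762 = -1.290203
s=1.180000, y=-1.290203:
  k1 = f(1.180000, -1.290203) = 0.824779
  k2 = f(1.270000, -1.215973) = 0.761629
  y ← -1.290203 + 0.18·0.761629 = -1.153110
y(1.36) ≈ -1.1531

-1.1531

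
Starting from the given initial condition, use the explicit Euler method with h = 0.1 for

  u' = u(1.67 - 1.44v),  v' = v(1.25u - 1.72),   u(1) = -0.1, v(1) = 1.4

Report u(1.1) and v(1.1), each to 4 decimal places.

Euler on (u,v): u_{n+1} = u_n + h·u', v_{n+1} = v_n + h·v'.
1.000000: (-0.100000, 1.400000); f=(0.034600, -2.583000) → (-0.096540, 1.141700)
(u(1.1), v(1.1)) ≈ (-0.0965, 1.1417)

-0.0965, 1.1417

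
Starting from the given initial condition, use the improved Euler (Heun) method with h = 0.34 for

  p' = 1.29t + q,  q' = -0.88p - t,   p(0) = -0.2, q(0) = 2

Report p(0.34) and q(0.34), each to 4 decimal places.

0.5647, 1.9003

Heun on (p,q): k1 = f(t_n, state_n); k2 = f(t_n + h, state_n + h·k1); state_{n+1} = state_n + (h/2)·(k1 + k2).
0.000000: (-0.200000, 2.000000)
  k1 = (2.000000, 0.176000)
  predictor → (0.480000, 2.059840)
  k2 = (2.498440, -0.762400)
  → (0.564735, 1.900312)
(p(0.34), q(0.34)) ≈ (0.5647, 1.9003)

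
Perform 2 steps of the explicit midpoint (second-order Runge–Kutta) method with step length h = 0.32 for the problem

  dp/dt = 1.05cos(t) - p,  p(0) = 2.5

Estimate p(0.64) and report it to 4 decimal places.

Midpoint: k1 = f(t_n, p_n); k2 = f(t_n + h/2, p_n + (h/2)·k1); p_{n+1} = p_n + h·k2.
t=0.000000, p=2.500000:
  k1 = f(0.000000, 2.500000) = -1.450000
  k2 = f(0.160000, 2.268000) = -1.231411
  p ← 2.500000 + 0.32·(-1.231411) = 2.105948
t=0.320000, p=2.105948:
  k1 = f(0.320000, 2.105948) = -1.109251
  k2 = f(0.480000, 1.928468) = -0.997124
  p ← 2.105948 + 0.32·(-0.997124) = 1.786869
p(0.64) ≈ 1.7869

1.7869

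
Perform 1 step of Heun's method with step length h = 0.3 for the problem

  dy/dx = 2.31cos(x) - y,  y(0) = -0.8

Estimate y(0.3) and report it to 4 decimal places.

-0.0224

Heun: k1 = f(x_n, y_n); k2 = f(x_n + h, y_n + h·k1); y_{n+1} = y_n + (h/2)·(k1 + k2).
x=0.000000, y=-0.800000:
  k1 = f(0.000000, -0.800000) = 3.110000
  k2 = f(0.300000, 0.133000) = 2.073827
  y ← -0.800000 + (0.3/2)·(3.110000 + 2.073827) = -0.022426
y(0.3) ≈ -0.0224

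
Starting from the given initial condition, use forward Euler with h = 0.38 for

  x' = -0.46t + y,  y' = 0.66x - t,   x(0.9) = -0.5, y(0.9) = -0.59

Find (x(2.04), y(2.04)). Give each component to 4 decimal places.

-2.4679, -2.7737

Euler on (x,y): x_{n+1} = x_n + h·x', y_{n+1} = y_n + h·y'.
0.900000: (-0.500000, -0.590000); f=(-1.004000, -1.230000) → (-0.881520, -1.057400)
1.280000: (-0.881520, -1.057400); f=(-1.646200, -1.861803) → (-1.507076, -1.764885)
1.660000: (-1.507076, -1.764885); f=(-2.528485, -2.654670) → (-2.467900, -2.773660)
(x(2.04), y(2.04)) ≈ (-2.4679, -2.7737)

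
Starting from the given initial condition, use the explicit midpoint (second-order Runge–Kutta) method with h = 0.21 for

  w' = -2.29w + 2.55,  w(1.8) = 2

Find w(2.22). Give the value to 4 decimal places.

Midpoint: k1 = f(t_n, w_n); k2 = f(t_n + h/2, w_n + (h/2)·k1); w_{n+1} = w_n + h·k2.
t=1.800000, w=2.000000:
  k1 = f(1.800000, 2.000000) = -2.030000
  k2 = f(1.905000, 1.786850) = -1.541887
  w ← 2.000000 + 0.21·(-1.541887) = 1.676204
t=2.010000, w=1.676204:
  k1 = f(2.010000, 1.676204) = -1.288507
  k2 = f(2.115000, 1.540911) = -0.978685
  w ← 1.676204 + 0.21·(-0.978685) = 1.470680
w(2.22) ≈ 1.4707

1.4707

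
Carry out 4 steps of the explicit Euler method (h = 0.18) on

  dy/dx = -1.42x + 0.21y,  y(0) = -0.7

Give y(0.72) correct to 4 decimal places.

Euler: y_{n+1} = y_n + h·f(x_n, y_n).
x=0.000000, y=-0.700000: f=-0.147000 → y ← -0.700000 + 0.18·(-0.147000) = -0.726460
x=0.180000, y=-0.726460: f=-0.408157 → y ← -0.726460 + 0.18·(-0.408157) = -0.799928
x=0.360000, y=-0.799928: f=-0.679185 → y ← -0.799928 + 0.18·(-0.679185) = -0.922181
x=0.540000, y=-0.922181: f=-0.960458 → y ← -0.922181 + 0.18·(-0.960458) = -1.095064
y(0.72) ≈ -1.0951

-1.0951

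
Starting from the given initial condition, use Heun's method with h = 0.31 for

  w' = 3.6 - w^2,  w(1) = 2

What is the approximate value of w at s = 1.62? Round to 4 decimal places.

Heun: k1 = f(s_n, w_n); k2 = f(s_n + h, w_n + h·k1); w_{n+1} = w_n + (h/2)·(k1 + k2).
s=1.000000, w=2.000000:
  k1 = f(1.000000, 2.000000) = -0.400000
  k2 = f(1.310000, 1.876000) = 0.080624
  w ← 2.000000 + (0.31/2)·(-0.400000 + 0.080624) = 1.950497
s=1.310000, w=1.950497:
  k1 = f(1.310000, 1.950497) = -0.204437
  k2 = f(1.620000, 1.887121) = 0.038774
  w ← 1.950497 + (0.31/2)·(-0.204437 + 0.038774) = 1.924819
w(1.62) ≈ 1.9248

1.9248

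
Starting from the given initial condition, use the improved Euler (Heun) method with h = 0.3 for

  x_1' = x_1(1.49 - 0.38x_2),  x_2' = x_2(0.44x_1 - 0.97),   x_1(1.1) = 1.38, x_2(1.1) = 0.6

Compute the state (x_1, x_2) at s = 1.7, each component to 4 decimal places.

Heun on (x_1,x_2): k1 = f(s_n, state_n); k2 = f(s_n + h, state_n + h·k1); state_{n+1} = state_n + (h/2)·(k1 + k2).
1.100000: (1.380000, 0.600000)
  k1 = (1.741560, -0.217680)
  predictor → (1.902468, 0.534696)
  k2 = (2.448125, -0.071069)
  → (2.008453, 0.556688)
1.400000: (2.008453, 0.556688)
  k1 = (2.567724, -0.048031)
  predictor → (2.778770, 0.542278)
  k2 = (3.567758, 0.137011)
  → (2.928775, 0.570035)
(x_1(1.7), x_2(1.7)) ≈ (2.9288, 0.5700)

2.9288, 0.5700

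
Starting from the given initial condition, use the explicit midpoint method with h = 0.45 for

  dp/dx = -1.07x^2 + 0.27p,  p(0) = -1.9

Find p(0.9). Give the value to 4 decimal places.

Midpoint: k1 = f(x_n, p_n); k2 = f(x_n + h/2, p_n + (h/2)·k1); p_{n+1} = p_n + h·k2.
x=0.000000, p=-1.900000:
  k1 = f(0.000000, -1.900000) = -0.513000
  k2 = f(0.225000, -2.015425) = -0.598334
  p ← -1.900000 + 0.45·(-0.598334) = -2.169250
x=0.450000, p=-2.169250:
  k1 = f(0.450000, -2.169250) = -0.802373
  k2 = f(0.675000, -2.349784) = -1.121960
  p ← -2.169250 + 0.45·(-1.121960) = -2.674132
p(0.9) ≈ -2.6741

-2.6741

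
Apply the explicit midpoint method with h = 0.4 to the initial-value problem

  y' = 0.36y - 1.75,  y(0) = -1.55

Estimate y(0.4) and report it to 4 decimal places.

Midpoint: k1 = f(t_n, y_n); k2 = f(t_n + h/2, y_n + (h/2)·k1); y_{n+1} = y_n + h·k2.
t=0.000000, y=-1.550000:
  k1 = f(0.000000, -1.550000) = -2.308000
  k2 = f(0.200000, -2.011600) = -2.474176
  y ← -1.550000 + 0.4·(-2.474176) = -2.539670
y(0.4) ≈ -2.5397

-2.5397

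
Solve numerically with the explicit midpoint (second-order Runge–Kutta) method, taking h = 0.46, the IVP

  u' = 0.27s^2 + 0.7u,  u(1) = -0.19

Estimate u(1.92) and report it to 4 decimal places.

Midpoint: k1 = f(s_n, u_n); k2 = f(s_n + h/2, u_n + (h/2)·k1); u_{n+1} = u_n + h·k2.
s=1.000000, u=-0.190000:
  k1 = f(1.000000, -0.190000) = 0.137000
  k2 = f(1.230000, -0.158490) = 0.297540
  u ← -0.190000 + 0.46·0.297540 = -0.053132
s=1.460000, u=-0.053132:
  k1 = f(1.460000, -0.053132) = 0.538340
  k2 = f(1.690000, 0.070687) = 0.820628
  u ← -0.053132 + 0.46·0.820628 = 0.324357
u(1.92) ≈ 0.3244

0.3244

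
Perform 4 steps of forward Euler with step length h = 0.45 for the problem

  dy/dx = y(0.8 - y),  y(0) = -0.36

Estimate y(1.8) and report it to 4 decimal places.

Euler: y_{n+1} = y_n + h·f(x_n, y_n).
x=0.000000, y=-0.360000: f=-0.417600 → y ← -0.360000 + 0.45·(-0.417600) = -0.547920
x=0.450000, y=-0.547920: f=-0.738552 → y ← -0.547920 + 0.45·(-0.738552) = -0.880269
x=0.900000, y=-0.880269: f=-1.479088 → y ← -0.880269 + 0.45·(-1.479088) = -1.545858
x=1.350000, y=-1.545858: f=-3.626363 → y ← -1.545858 + 0.45·(-3.626363) = -3.177721
y(1.8) ≈ -3.1777

-3.1777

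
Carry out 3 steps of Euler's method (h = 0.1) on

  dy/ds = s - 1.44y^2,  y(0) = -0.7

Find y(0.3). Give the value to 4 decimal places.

Euler: y_{n+1} = y_n + h·f(s_n, y_n).
s=0.000000, y=-0.700000: f=-0.705600 → y ← -0.700000 + 0.1·(-0.705600) = -0.770560
s=0.100000, y=-0.770560: f=-0.755018 → y ← -0.770560 + 0.1·(-0.755018) = -0.846062
s=0.200000, y=-0.846062: f=-0.830782 → y ← -0.846062 + 0.1·(-0.830782) = -0.929140
y(0.3) ≈ -0.9291

-0.9291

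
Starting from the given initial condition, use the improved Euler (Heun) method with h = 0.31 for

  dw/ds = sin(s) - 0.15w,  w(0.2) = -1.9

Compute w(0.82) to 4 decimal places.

-1.4456

Heun: k1 = f(s_n, w_n); k2 = f(s_n + h, w_n + h·k1); w_{n+1} = w_n + (h/2)·(k1 + k2).
s=0.200000, w=-1.900000:
  k1 = f(0.200000, -1.900000) = 0.483669
  k2 = f(0.510000, -1.750063) = 0.750687
  w ← -1.900000 + (0.31/2)·(0.483669 + 0.750687) = -1.708675
s=0.510000, w=-1.708675:
  k1 = f(0.510000, -1.708675) = 0.744478
  k2 = f(0.820000, -1.477887) = 0.952829
  w ← -1.708675 + (0.31/2)·(0.744478 + 0.952829) = -1.445592
w(0.82) ≈ -1.4456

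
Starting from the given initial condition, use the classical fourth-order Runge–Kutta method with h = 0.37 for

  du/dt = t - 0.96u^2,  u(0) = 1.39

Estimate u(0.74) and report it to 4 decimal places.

0.8894

RK4: k1 = f(t_n, u_n); k2 = f(t_n + h/2, u_n + (h/2)·k1); k3 = f(t_n + h/2, u_n + (h/2)·k2); k4 = f(t_n + h, u_n + h·k3); u_{n+1} = u_n + (h/6)·(k1 + 2k2 + 2k3 + k4).
t=0.000000, u=1.390000:
  k1 = f(0.000000, 1.390000) = -1.854816
  k2 = f(0.185000, 1.046859) = -0.867077
  k3 = f(0.185000, 1.229591) = -1.266418
  k4 = f(0.370000, 0.921426) = -0.445064
  u ← 1.390000 + (0.37/6)·(k1 + 2k2 + 2k3 + k4) = 0.985043
t=0.370000, u=0.985043:
  k1 = f(0.370000, 0.985043) = -0.561497
  k2 = f(0.555000, 0.881166) = -0.190395
  k3 = f(0.555000, 0.949820) = -0.311072
  k4 = f(0.740000, 0.869947) = 0.013465
  u ← 0.985043 + (0.37/6)·(k1 + 2k2 + 2k3 + k4) = 0.889400
u(0.74) ≈ 0.8894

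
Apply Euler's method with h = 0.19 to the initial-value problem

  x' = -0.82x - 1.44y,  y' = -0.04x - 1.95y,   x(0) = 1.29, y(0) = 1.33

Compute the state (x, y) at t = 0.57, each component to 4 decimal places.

0.1847, 0.3215

Euler on (x,y): x_{n+1} = x_n + h·x', y_{n+1} = y_n + h·y'.
0.000000: (1.290000, 1.330000); f=(-2.973000, -2.645100) → (0.725130, 0.827431)
0.190000: (0.725130, 0.827431); f=(-1.786107, -1.642496) → (0.385770, 0.515357)
0.380000: (0.385770, 0.515357); f=(-1.058445, -1.020377) → (0.184665, 0.321485)
(x(0.57), y(0.57)) ≈ (0.1847, 0.3215)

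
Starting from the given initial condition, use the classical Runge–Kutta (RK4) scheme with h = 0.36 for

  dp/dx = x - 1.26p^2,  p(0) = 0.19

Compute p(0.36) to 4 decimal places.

0.2360

RK4: k1 = f(x_n, p_n); k2 = f(x_n + h/2, p_n + (h/2)·k1); k3 = f(x_n + h/2, p_n + (h/2)·k2); k4 = f(x_n + h, p_n + h·k3); p_{n+1} = p_n + (h/6)·(k1 + 2k2 + 2k3 + k4).
x=0.000000, p=0.190000:
  k1 = f(0.000000, 0.190000) = -0.045486
  k2 = f(0.180000, 0.181813) = 0.138350
  k3 = f(0.180000, 0.214903) = 0.121809
  k4 = f(0.360000, 0.233851) = 0.291095
  p ← 0.190000 + (0.36/6)·(k1 + 2k2 + 2k3 + k4) = 0.235956
p(0.36) ≈ 0.2360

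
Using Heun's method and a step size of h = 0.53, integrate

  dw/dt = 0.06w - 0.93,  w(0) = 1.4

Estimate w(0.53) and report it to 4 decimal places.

0.9445

Heun: k1 = f(t_n, w_n); k2 = f(t_n + h, w_n + h·k1); w_{n+1} = w_n + (h/2)·(k1 + k2).
t=0.000000, w=1.400000:
  k1 = f(0.000000, 1.400000) = -0.846000
  k2 = f(0.530000, 0.951620) = -0.872903
  w ← 1.400000 + (0.53/2)·(-0.846000 + (-0.872903)) = 0.944491
w(0.53) ≈ 0.9445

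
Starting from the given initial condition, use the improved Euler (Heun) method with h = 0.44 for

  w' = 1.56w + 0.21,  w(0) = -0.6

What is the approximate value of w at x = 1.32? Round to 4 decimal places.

-3.4387

Heun: k1 = f(x_n, w_n); k2 = f(x_n + h, w_n + h·k1); w_{n+1} = w_n + (h/2)·(k1 + k2).
x=0.000000, w=-0.600000:
  k1 = f(0.000000, -0.600000) = -0.726000
  k2 = f(0.440000, -0.919440) = -1.224326
  w ← -0.600000 + (0.44/2)·(-0.726000 + (-1.224326)) = -1.029072
x=0.440000, w=-1.029072:
  k1 = f(0.440000, -1.029072) = -1.395352
  k2 = f(0.880000, -1.643027) = -2.353122
  w ← -1.029072 + (0.44/2)·(-1.395352 + (-2.353122)) = -1.853736
x=0.880000, w=-1.853736:
  k1 = f(0.880000, -1.853736) = -2.681828
  k2 = f(1.320000, -3.033740) = -4.522635
  w ← -1.853736 + (0.44/2)·(-2.681828 + (-4.522635)) = -3.438718
w(1.32) ≈ -3.4387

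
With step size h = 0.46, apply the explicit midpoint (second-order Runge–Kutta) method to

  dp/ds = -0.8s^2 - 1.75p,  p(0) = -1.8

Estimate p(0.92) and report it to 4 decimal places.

Midpoint: k1 = f(s_n, p_n); k2 = f(s_n + h/2, p_n + (h/2)·k1); p_{n+1} = p_n + h·k2.
s=0.000000, p=-1.800000:
  k1 = f(0.000000, -1.800000) = 3.150000
  k2 = f(0.230000, -1.075500) = 1.839805
  p ← -1.800000 + 0.46·1.839805 = -0.953690
s=0.460000, p=-0.953690:
  k1 = f(0.460000, -0.953690) = 1.499677
  k2 = f(0.690000, -0.608764) = 0.684457
  p ← -0.953690 + 0.46·0.684457 = -0.638839
p(0.92) ≈ -0.6388

-0.6388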